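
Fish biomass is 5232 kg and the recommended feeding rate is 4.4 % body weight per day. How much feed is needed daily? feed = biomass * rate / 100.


Feeding rate fraction = 4.4% / 100 = 0.044
Daily feed = 5232 kg * 0.044 = 230.208 kg/day

230.208 kg/day


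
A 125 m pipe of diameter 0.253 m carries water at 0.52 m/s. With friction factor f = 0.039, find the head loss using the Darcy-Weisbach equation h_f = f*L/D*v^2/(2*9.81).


v^2 = 0.52^2 = 0.2704 m^2/s^2
L/D = 125/0.253 = 494.07115
h_f = f*(L/D)*v^2/(2g) = 0.039 * 494.07115 * 0.2704 / 19.62 = 0.265559 m

0.265559 m


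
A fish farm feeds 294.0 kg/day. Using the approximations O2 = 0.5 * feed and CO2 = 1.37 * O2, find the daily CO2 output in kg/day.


O2 = 294.0 * 0.5 = 147
CO2 = 147 * 1.37 = 201.39

201.39 kg/day


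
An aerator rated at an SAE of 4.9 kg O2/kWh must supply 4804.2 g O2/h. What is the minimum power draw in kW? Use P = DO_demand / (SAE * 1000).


SAE in g O2/kWh = 4.9 * 1000 = 4900 g/kWh
P = DO_demand / SAE_g = 4804.2 / 4900 = 0.980449 kW

0.980449 kW


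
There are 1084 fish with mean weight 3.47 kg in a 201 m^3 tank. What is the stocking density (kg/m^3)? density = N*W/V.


Total biomass = 1084 fish * 3.47 kg = 3761.48 kg
Density = total biomass / volume = 3761.48 / 201 = 18.7138 kg/m^3

18.7138 kg/m^3


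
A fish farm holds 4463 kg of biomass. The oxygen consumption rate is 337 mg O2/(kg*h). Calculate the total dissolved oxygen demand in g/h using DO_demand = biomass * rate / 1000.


Total O2 consumption (mg/h) = 4463 kg * 337 mg/(kg*h) = 1504031 mg/h
Convert to g/h: 1504031 / 1000 = 1504.031 g/h

1504.031 g/h


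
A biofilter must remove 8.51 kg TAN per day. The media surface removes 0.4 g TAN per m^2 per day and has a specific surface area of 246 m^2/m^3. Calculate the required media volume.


A = 8.51*1000 / 0.4 = 21275 m^2
V = 21275 / 246 = 86.4837

86.4837 m^3


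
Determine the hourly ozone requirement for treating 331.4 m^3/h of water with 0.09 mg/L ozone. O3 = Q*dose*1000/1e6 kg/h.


O3 demand (mg/h) = Q * dose * 1000 = 331.4 * 0.09 * 1000 = 29826 mg/h
Convert mg to kg: 29826 / 1e6 = 0.029826 kg/h

0.029826 kg/h


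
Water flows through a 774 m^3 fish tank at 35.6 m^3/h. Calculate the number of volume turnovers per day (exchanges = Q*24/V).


Daily flow volume = 35.6 m^3/h * 24 h = 854.4 m^3/day
Exchanges = daily flow / tank volume = 854.4 / 774 = 1.10388 exchanges/day

1.10388 exchanges/day


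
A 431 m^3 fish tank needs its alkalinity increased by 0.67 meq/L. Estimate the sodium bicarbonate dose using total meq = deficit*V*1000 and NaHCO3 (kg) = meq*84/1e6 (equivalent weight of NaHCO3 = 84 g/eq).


Tank volume in L = 431 m^3 * 1000 = 431000 L
Total meq required = 0.67 meq/L * 431000 L = 288770 meq
NaHCO3 mass = 288770 meq * 84 mg/meq / 1e6 = 24.2567 kg

24.2567 kg


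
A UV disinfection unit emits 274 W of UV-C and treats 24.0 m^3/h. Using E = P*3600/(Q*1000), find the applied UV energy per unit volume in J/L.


Energy delivered per hour = 274 W * 3600 s = 986400 J/h
Volume treated per hour = 24.0 m^3/h * 1000 = 24000 L/h
dose = 986400 / 24000 = 41.1 J/L

41.1 J/L


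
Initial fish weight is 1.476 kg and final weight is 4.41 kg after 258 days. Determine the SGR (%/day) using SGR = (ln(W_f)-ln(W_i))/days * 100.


ln(W_f) = ln(4.41) = 1.4838747
ln(W_i) = ln(1.476) = 0.38933573
ln(W_f) - ln(W_i) = 1.4838747 - 0.38933573 = 1.094539
SGR = 1.094539 / 258 * 100 = 0.42424 %/day

0.42424 %/day


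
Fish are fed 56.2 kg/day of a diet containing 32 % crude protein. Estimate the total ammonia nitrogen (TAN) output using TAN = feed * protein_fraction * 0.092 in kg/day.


Protein in feed = 56.2 * 32/100 = 17.984 kg/day
TAN = protein * 0.092 = 17.984 * 0.092 = 1.654528 kg/day

1.654528 kg/day


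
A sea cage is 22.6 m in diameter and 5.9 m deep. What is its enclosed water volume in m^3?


r = d/2 = 22.6/2 = 11.3 m
Base area = pi*r^2 = pi*11.3^2 = 401.14997 m^2
Volume = 401.14997 * 5.9 = 2366.78 m^3

2366.78 m^3


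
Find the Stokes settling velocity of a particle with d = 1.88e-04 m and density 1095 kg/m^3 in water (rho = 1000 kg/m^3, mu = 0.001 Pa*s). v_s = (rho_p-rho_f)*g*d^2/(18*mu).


Density difference: rho_p - rho_f = 1095 - 1000 = 95 kg/m^3
d^2 = (1.88e-04)^2 = 3.5344e-08 m^2
Numerator = (rho_p - rho_f) * g * d^2 = 95 * 9.81 * 3.5344e-08 = 3.2938841e-05
Denominator = 18 * mu = 18 * 0.001 = 0.018
v_s = 3.2938841e-05 / 0.018 = 0.00182994 m/s
Check: Re = rho_f * v_s * d / mu = 1000 * 0.00182994 * 1.88e-04 / 0.001 = 0.344 < 1, so Stokes' law applies.

0.00182994 m/s


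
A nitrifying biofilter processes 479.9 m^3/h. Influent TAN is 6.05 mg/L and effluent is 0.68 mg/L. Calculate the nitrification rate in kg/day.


Concentration drop: TAN_in - TAN_out = 6.05 - 0.68 = 5.37 mg/L
Hourly TAN removed = Q * dTAN = 479.9 m^3/h * 5.37 mg/L = 2577.063 g/h  (m^3/h * mg/L = g/h)
Daily TAN removed = 2577.063 * 24 = 61849.512 g/day
Convert to kg/day: 61849.512 / 1000 = 61.849512 kg/day

61.849512 kg/day


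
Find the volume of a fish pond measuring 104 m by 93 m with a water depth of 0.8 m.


Base area = L * W = 104 * 93 = 9672 m^2
Volume = area * depth = 9672 * 0.8 = 7737.6 m^3

7737.6 m^3


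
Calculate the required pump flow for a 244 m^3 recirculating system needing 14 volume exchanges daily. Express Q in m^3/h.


Daily recirculation volume = 244 m^3 * 14 = 3416 m^3/day
Flow rate Q = daily volume / 24 h = 3416 / 24 = 142.333 m^3/h

142.333 m^3/h


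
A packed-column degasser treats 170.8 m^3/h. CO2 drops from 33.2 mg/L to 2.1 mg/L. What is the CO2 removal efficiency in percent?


CO2_out / CO2_in = 2.1 / 33.2 = 0.063253012
Fraction remaining = 0.063253012
efficiency = (1 - 0.063253012) * 100 = 93.6747 %

93.6747 %


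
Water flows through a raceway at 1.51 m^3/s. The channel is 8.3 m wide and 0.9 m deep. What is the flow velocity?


Cross-sectional area = W * d = 8.3 * 0.9 = 7.47 m^2
Velocity = Q / A = 1.51 / 7.47 = 0.202142 m/s

0.202142 m/s


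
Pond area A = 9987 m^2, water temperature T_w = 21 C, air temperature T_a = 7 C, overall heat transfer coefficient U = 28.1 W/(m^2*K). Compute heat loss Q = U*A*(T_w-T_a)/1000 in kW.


Temperature difference dT = 21 - 7 = 14 K
Heat loss (W) = U * A * dT = 28.1 * 9987 * 14 = 3928885.8 W
Convert to kW: 3928885.8 / 1000 = 3928.8858 kW

3928.8858 kW


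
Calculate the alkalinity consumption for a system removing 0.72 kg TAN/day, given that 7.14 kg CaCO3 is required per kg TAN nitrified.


Alkalinity factor: 7.14 kg CaCO3 consumed per kg TAN nitrified
alk = 0.72 kg TAN * 7.14 = 5.1408 kg CaCO3/day

5.1408 kg CaCO3/day


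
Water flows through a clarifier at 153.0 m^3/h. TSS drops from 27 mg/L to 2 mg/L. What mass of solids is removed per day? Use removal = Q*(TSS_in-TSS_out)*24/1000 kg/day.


Concentration drop: TSS_in - TSS_out = 27 - 2 = 25 mg/L
Hourly solids removed = Q * dTSS = 153.0 m^3/h * 25 mg/L = 3825 g/h  (m^3/h * mg/L = g/h)
Daily solids removed = 3825 * 24 = 91800 g/day
Convert g to kg: 91800 / 1000 = 91.8 kg/day

91.8 kg/day


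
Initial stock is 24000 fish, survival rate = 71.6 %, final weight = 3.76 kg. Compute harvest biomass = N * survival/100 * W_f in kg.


Survivors = 24000 * 71.6/100 = 17184 fish
Harvest biomass = survivors * W_f = 17184 * 3.76 = 64611.84 kg

64611.84 kg


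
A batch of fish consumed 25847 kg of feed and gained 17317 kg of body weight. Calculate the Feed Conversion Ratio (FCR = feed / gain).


FCR = feed consumed / weight gained
FCR = 25847 kg / 17317 kg = 1.49258

1.49258


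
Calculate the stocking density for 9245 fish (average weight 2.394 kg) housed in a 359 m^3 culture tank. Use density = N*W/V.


Total biomass = 9245 fish * 2.394 kg = 22132.53 kg
Density = total biomass / volume = 22132.53 / 359 = 61.6505 kg/m^3

61.6505 kg/m^3


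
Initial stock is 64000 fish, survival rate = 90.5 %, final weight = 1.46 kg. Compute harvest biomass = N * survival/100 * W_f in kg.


Survivors = 64000 * 90.5/100 = 57920 fish
Harvest biomass = survivors * W_f = 57920 * 1.46 = 84563.2 kg

84563.2 kg


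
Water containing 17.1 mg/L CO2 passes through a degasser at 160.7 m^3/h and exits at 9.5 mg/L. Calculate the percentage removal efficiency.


CO2_out / CO2_in = 9.5 / 17.1 = 0.55555556
Fraction remaining = 0.55555556
efficiency = (1 - 0.55555556) * 100 = 44.4444 %

44.4444 %


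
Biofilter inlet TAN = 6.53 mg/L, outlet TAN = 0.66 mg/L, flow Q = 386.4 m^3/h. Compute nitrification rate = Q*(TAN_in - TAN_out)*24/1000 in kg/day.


Concentration drop: TAN_in - TAN_out = 6.53 - 0.66 = 5.87 mg/L
Hourly TAN removed = Q * dTAN = 386.4 m^3/h * 5.87 mg/L = 2268.168 g/h  (m^3/h * mg/L = g/h)
Daily TAN removed = 2268.168 * 24 = 54436.032 g/day
Convert to kg/day: 54436.032 / 1000 = 54.436032 kg/day

54.436032 kg/day


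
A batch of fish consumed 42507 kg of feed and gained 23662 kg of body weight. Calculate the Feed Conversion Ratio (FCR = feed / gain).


FCR = feed consumed / weight gained
FCR = 42507 kg / 23662 kg = 1.79642

1.79642


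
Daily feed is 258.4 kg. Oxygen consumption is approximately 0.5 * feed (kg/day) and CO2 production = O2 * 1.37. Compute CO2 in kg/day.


O2 = 258.4 * 0.5 = 129.2
CO2 = 129.2 * 1.37 = 177.004

177.004 kg/day


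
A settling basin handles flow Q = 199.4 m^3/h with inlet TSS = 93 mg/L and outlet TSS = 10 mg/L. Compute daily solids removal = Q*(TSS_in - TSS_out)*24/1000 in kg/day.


Concentration drop: TSS_in - TSS_out = 93 - 10 = 83 mg/L
Hourly solids removed = Q * dTSS = 199.4 m^3/h * 83 mg/L = 16550.2 g/h  (m^3/h * mg/L = g/h)
Daily solids removed = 16550.2 * 24 = 397204.8 g/day
Convert g to kg: 397204.8 / 1000 = 397.2048 kg/day

397.2048 kg/day


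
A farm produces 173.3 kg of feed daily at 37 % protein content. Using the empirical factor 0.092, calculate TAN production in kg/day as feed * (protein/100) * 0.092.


Protein in feed = 173.3 * 37/100 = 64.121 kg/day
TAN = protein * 0.092 = 64.121 * 0.092 = 5.899132 kg/day

5.899132 kg/day


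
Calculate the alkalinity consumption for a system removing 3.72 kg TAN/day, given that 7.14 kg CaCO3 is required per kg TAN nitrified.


Alkalinity factor: 7.14 kg CaCO3 consumed per kg TAN nitrified
alk = 3.72 kg TAN * 7.14 = 26.5608 kg CaCO3/day

26.5608 kg CaCO3/day


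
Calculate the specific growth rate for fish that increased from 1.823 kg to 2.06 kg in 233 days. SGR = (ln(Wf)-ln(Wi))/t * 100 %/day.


ln(W_f) = ln(2.06) = 0.72270598
ln(W_i) = ln(1.823) = 0.6004835
ln(W_f) - ln(W_i) = 0.72270598 - 0.6004835 = 0.12222248
SGR = 0.12222248 / 233 * 100 = 0.052456 %/day

0.052456 %/day


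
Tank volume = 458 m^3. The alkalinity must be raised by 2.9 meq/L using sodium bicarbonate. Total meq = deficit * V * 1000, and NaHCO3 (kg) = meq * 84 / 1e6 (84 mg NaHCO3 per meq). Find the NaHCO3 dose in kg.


Tank volume in L = 458 m^3 * 1000 = 458000 L
Total meq required = 2.9 meq/L * 458000 L = 1328200 meq
NaHCO3 mass = 1328200 meq * 84 mg/meq / 1e6 = 111.569 kg

111.569 kg


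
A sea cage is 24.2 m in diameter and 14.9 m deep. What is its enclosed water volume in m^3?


r = d/2 = 24.2/2 = 12.1 m
Base area = pi*r^2 = pi*12.1^2 = 459.96058 m^2
Volume = 459.96058 * 14.9 = 6853.41 m^3

6853.41 m^3


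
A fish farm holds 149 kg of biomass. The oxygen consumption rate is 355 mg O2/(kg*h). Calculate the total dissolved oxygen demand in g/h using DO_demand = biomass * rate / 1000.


Total O2 consumption (mg/h) = 149 kg * 355 mg/(kg*h) = 52895 mg/h
Convert to g/h: 52895 / 1000 = 52.895 g/h

52.895 g/h


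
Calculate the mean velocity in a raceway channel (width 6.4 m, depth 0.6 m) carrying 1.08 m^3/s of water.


Cross-sectional area = W * d = 6.4 * 0.6 = 3.84 m^2
Velocity = Q / A = 1.08 / 3.84 = 0.28125 m/s

0.28125 m/s


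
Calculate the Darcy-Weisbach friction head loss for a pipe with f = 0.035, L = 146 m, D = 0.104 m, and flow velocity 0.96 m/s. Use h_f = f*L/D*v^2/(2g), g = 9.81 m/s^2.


v^2 = 0.96^2 = 0.9216 m^2/s^2
L/D = 146/0.104 = 1403.8462
h_f = f*(L/D)*v^2/(2g) = 0.035 * 1403.8462 * 0.9216 / 19.62 = 2.30797 m

2.30797 m


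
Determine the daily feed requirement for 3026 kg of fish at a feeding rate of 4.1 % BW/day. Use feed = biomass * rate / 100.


Feeding rate fraction = 4.1% / 100 = 0.041
Daily feed = 3026 kg * 0.041 = 124.066 kg/day

124.066 kg/day


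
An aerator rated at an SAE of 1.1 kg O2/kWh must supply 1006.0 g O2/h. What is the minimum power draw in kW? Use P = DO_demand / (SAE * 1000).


SAE in g O2/kWh = 1.1 * 1000 = 1100 g/kWh
P = DO_demand / SAE_g = 1006.0 / 1100 = 0.914545 kW

0.914545 kW


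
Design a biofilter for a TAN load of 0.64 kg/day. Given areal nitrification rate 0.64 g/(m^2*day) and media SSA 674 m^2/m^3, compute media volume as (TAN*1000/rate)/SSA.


A = 0.64*1000 / 0.64 = 1000 m^2
V = 1000 / 674 = 1.48368

1.48368 m^3


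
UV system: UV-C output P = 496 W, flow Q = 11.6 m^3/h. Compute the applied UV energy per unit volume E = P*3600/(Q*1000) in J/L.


Energy delivered per hour = 496 W * 3600 s = 1785600 J/h
Volume treated per hour = 11.6 m^3/h * 1000 = 11600 L/h
dose = 1785600 / 11600 = 153.931 J/L

153.931 J/L


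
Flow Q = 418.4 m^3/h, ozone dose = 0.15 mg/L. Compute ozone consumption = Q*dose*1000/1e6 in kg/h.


O3 demand (mg/h) = Q * dose * 1000 = 418.4 * 0.15 * 1000 = 62760 mg/h
Convert mg to kg: 62760 / 1e6 = 0.06276 kg/h

0.06276 kg/h


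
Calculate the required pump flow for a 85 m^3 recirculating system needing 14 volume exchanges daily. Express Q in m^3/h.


Daily recirculation volume = 85 m^3 * 14 = 1190 m^3/day
Flow rate Q = daily volume / 24 h = 1190 / 24 = 49.5833 m^3/h

49.5833 m^3/h


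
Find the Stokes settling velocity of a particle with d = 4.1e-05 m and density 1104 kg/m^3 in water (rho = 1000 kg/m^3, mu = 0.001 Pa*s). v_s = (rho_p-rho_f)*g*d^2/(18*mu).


Density difference: rho_p - rho_f = 1104 - 1000 = 104 kg/m^3
d^2 = (4.1e-05)^2 = 1.681e-09 m^2
Numerator = (rho_p - rho_f) * g * d^2 = 104 * 9.81 * 1.681e-09 = 1.7150234e-06
Denominator = 18 * mu = 18 * 0.001 = 0.018
v_s = 1.7150234e-06 / 0.018 = 9.52791e-05 m/s
Check: Re = rho_f * v_s * d / mu = 1000 * 9.52791e-05 * 4.1e-05 / 0.001 = 0.00391 < 1, so Stokes' law applies.

9.52791e-05 m/s


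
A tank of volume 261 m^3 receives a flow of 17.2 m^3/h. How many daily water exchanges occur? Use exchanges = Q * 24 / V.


Daily flow volume = 17.2 m^3/h * 24 h = 412.8 m^3/day
Exchanges = daily flow / tank volume = 412.8 / 261 = 1.58161 exchanges/day

1.58161 exchanges/day


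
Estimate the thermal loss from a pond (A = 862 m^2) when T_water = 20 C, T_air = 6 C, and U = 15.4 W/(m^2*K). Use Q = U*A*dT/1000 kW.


Temperature difference dT = 20 - 6 = 14 K
Heat loss (W) = U * A * dT = 15.4 * 862 * 14 = 185847.2 W
Convert to kW: 185847.2 / 1000 = 185.8472 kW

185.8472 kW


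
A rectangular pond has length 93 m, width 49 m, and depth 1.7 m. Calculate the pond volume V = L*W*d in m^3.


Base area = L * W = 93 * 49 = 4557 m^2
Volume = area * depth = 4557 * 1.7 = 7746.9 m^3

7746.9 m^3


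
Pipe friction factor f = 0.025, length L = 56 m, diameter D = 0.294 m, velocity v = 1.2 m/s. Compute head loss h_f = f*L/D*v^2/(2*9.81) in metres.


v^2 = 1.2^2 = 1.44 m^2/s^2
L/D = 56/0.294 = 190.47619
h_f = f*(L/D)*v^2/(2g) = 0.025 * 190.47619 * 1.44 / 19.62 = 0.349498 m

0.349498 m


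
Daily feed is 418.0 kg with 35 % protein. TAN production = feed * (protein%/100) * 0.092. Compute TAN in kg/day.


Protein in feed = 418.0 * 35/100 = 146.3 kg/day
TAN = protein * 0.092 = 146.3 * 0.092 = 13.4596 kg/day

13.4596 kg/day


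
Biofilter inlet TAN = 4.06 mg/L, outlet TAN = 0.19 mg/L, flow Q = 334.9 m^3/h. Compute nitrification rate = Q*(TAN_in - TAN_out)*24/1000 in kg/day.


Concentration drop: TAN_in - TAN_out = 4.06 - 0.19 = 3.87 mg/L
Hourly TAN removed = Q * dTAN = 334.9 m^3/h * 3.87 mg/L = 1296.063 g/h  (m^3/h * mg/L = g/h)
Daily TAN removed = 1296.063 * 24 = 31105.512 g/day
Convert to kg/day: 31105.512 / 1000 = 31.105512 kg/day

31.105512 kg/day


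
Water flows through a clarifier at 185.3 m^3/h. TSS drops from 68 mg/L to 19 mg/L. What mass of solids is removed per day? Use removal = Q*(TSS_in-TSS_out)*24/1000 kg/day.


Concentration drop: TSS_in - TSS_out = 68 - 19 = 49 mg/L
Hourly solids removed = Q * dTSS = 185.3 m^3/h * 49 mg/L = 9079.7 g/h  (m^3/h * mg/L = g/h)
Daily solids removed = 9079.7 * 24 = 217912.8 g/day
Convert g to kg: 217912.8 / 1000 = 217.9128 kg/day

217.9128 kg/day


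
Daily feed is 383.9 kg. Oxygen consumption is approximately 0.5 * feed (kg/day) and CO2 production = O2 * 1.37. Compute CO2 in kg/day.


O2 = 383.9 * 0.5 = 191.95
CO2 = 191.95 * 1.37 = 262.9715

262.9715 kg/day


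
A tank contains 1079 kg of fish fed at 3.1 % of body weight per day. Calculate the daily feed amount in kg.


Feeding rate fraction = 3.1% / 100 = 0.031
Daily feed = 1079 kg * 0.031 = 33.449 kg/day

33.449 kg/day


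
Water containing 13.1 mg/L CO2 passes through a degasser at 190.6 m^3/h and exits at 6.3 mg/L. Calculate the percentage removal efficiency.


CO2_out / CO2_in = 6.3 / 13.1 = 0.48091603
Fraction remaining = 0.48091603
efficiency = (1 - 0.48091603) * 100 = 51.9084 %

51.9084 %


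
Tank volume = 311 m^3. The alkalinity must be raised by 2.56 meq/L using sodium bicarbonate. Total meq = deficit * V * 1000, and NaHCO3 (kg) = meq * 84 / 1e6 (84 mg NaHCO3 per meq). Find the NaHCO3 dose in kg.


Tank volume in L = 311 m^3 * 1000 = 311000 L
Total meq required = 2.56 meq/L * 311000 L = 796160 meq
NaHCO3 mass = 796160 meq * 84 mg/meq / 1e6 = 66.8774 kg

66.8774 kg


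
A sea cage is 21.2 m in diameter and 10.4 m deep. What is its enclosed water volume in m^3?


r = d/2 = 21.2/2 = 10.6 m
Base area = pi*r^2 = pi*10.6^2 = 352.98935 m^2
Volume = 352.98935 * 10.4 = 3671.09 m^3

3671.09 m^3


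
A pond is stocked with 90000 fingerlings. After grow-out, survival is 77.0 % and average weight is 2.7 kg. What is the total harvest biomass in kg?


Survivors = 90000 * 77.0/100 = 69300 fish
Harvest biomass = survivors * W_f = 69300 * 2.7 = 187110 kg

187110 kg


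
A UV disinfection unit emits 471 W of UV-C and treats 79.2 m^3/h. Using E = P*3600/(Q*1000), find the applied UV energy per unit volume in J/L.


Energy delivered per hour = 471 W * 3600 s = 1695600 J/h
Volume treated per hour = 79.2 m^3/h * 1000 = 79200 L/h
dose = 1695600 / 79200 = 21.4091 J/L

21.4091 J/L


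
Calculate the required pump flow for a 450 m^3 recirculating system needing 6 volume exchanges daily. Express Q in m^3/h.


Daily recirculation volume = 450 m^3 * 6 = 2700 m^3/day
Flow rate Q = daily volume / 24 h = 2700 / 24 = 112.5 m^3/h

112.5 m^3/h


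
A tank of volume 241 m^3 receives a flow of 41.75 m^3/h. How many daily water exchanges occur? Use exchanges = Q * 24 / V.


Daily flow volume = 41.75 m^3/h * 24 h = 1002 m^3/day
Exchanges = daily flow / tank volume = 1002 / 241 = 4.15768 exchanges/day

4.15768 exchanges/day


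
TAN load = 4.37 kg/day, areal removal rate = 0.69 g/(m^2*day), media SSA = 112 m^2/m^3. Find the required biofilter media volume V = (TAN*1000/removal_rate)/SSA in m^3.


A = 4.37*1000 / 0.69 = 6333.3333 m^2
V = 6333.3333 / 112 = 56.5476

56.5476 m^3


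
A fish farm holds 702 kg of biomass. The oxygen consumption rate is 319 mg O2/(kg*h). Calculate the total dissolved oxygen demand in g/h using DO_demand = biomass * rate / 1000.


Total O2 consumption (mg/h) = 702 kg * 319 mg/(kg*h) = 223938 mg/h
Convert to g/h: 223938 / 1000 = 223.938 g/h

223.938 g/h


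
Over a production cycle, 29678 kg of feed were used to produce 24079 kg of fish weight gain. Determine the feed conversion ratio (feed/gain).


FCR = feed consumed / weight gained
FCR = 29678 kg / 24079 kg = 1.23253

1.23253


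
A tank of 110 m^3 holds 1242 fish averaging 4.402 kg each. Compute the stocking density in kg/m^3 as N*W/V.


Total biomass = 1242 fish * 4.402 kg = 5467.284 kg
Density = total biomass / volume = 5467.284 / 110 = 49.7026 kg/m^3

49.7026 kg/m^3


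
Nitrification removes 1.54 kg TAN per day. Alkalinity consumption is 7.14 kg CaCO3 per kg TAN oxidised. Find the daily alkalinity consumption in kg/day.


Alkalinity factor: 7.14 kg CaCO3 consumed per kg TAN nitrified
alk = 1.54 kg TAN * 7.14 = 10.9956 kg CaCO3/day

10.9956 kg CaCO3/day


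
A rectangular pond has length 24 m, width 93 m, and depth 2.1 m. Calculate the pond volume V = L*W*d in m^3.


Base area = L * W = 24 * 93 = 2232 m^2
Volume = area * depth = 2232 * 2.1 = 4687.2 m^3

4687.2 m^3


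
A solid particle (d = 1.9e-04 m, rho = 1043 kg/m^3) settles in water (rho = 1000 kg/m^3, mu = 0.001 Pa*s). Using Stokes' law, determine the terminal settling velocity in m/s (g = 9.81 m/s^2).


Density difference: rho_p - rho_f = 1043 - 1000 = 43 kg/m^3
d^2 = (1.9e-04)^2 = 3.61e-08 m^2
Numerator = (rho_p - rho_f) * g * d^2 = 43 * 9.81 * 3.61e-08 = 1.5228063e-05
Denominator = 18 * mu = 18 * 0.001 = 0.018
v_s = 1.5228063e-05 / 0.018 = 8.46003e-04 m/s
Check: Re = rho_f * v_s * d / mu = 1000 * 8.46003e-04 * 1.9e-04 / 0.001 = 0.161 < 1, so Stokes' law applies.

8.46003e-04 m/s


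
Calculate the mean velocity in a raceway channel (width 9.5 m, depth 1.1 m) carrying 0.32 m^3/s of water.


Cross-sectional area = W * d = 9.5 * 1.1 = 10.45 m^2
Velocity = Q / A = 0.32 / 10.45 = 0.030622 m/s

0.030622 m/s


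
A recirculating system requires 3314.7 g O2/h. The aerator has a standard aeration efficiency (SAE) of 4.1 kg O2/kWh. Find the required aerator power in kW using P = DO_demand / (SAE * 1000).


SAE in g O2/kWh = 4.1 * 1000 = 4100 g/kWh
P = DO_demand / SAE_g = 3314.7 / 4100 = 0.808463 kW

0.808463 kW


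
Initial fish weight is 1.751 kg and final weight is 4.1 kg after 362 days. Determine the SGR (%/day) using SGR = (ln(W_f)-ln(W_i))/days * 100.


ln(W_f) = ln(4.1) = 1.410987
ln(W_i) = ln(1.751) = 0.56018705
ln(W_f) - ln(W_i) = 1.410987 - 0.56018705 = 0.85079995
SGR = 0.85079995 / 362 * 100 = 0.235028 %/day

0.235028 %/day


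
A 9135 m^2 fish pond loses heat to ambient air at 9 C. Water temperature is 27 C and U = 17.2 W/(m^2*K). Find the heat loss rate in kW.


Temperature difference dT = 27 - 9 = 18 K
Heat loss (W) = U * A * dT = 17.2 * 9135 * 18 = 2828196 W
Convert to kW: 2828196 / 1000 = 2828.196 kW

2828.196 kW


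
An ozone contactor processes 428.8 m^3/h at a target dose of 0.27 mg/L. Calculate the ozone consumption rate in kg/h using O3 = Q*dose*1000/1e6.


O3 demand (mg/h) = Q * dose * 1000 = 428.8 * 0.27 * 1000 = 115776 mg/h
Convert mg to kg: 115776 / 1e6 = 0.115776 kg/h

0.115776 kg/h


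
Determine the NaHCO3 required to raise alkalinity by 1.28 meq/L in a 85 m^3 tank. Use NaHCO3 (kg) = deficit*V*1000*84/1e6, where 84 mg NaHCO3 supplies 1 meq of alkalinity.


Tank volume in L = 85 m^3 * 1000 = 85000 L
Total meq required = 1.28 meq/L * 85000 L = 108800 meq
NaHCO3 mass = 108800 meq * 84 mg/meq / 1e6 = 9.1392 kg

9.1392 kg


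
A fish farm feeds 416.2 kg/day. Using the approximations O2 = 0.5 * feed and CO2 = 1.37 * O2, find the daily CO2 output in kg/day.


O2 = 416.2 * 0.5 = 208.1
CO2 = 208.1 * 1.37 = 285.097

285.097 kg/day


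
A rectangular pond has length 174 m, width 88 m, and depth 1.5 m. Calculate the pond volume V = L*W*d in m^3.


Base area = L * W = 174 * 88 = 15312 m^2
Volume = area * depth = 15312 * 1.5 = 22968 m^3

22968 m^3


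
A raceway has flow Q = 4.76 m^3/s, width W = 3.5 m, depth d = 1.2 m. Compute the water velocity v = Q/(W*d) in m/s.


Cross-sectional area = W * d = 3.5 * 1.2 = 4.2 m^2
Velocity = Q / A = 4.76 / 4.2 = 1.13333 m/s

1.13333 m/s


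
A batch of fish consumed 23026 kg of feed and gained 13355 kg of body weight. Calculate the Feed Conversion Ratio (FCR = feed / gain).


FCR = feed consumed / weight gained
FCR = 23026 kg / 13355 kg = 1.72415

1.72415


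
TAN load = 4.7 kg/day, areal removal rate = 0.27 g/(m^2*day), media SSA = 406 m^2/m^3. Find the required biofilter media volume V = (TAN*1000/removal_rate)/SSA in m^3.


A = 4.7*1000 / 0.27 = 17407.407 m^2
V = 17407.407 / 406 = 42.8754

42.8754 m^3


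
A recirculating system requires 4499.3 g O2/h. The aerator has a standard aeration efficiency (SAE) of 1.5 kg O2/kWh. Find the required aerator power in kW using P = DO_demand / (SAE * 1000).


SAE in g O2/kWh = 1.5 * 1000 = 1500 g/kWh
P = DO_demand / SAE_g = 4499.3 / 1500 = 2.99953 kW

2.99953 kW


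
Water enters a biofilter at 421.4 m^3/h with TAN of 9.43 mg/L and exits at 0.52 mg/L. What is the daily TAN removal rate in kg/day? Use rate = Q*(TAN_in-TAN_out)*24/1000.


Concentration drop: TAN_in - TAN_out = 9.43 - 0.52 = 8.91 mg/L
Hourly TAN removed = Q * dTAN = 421.4 m^3/h * 8.91 mg/L = 3754.674 g/h  (m^3/h * mg/L = g/h)
Daily TAN removed = 3754.674 * 24 = 90112.176 g/day
Convert to kg/day: 90112.176 / 1000 = 90.112176 kg/day

90.112176 kg/day


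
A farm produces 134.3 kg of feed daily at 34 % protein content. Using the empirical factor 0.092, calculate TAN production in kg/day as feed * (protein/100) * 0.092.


Protein in feed = 134.3 * 34/100 = 45.662 kg/day
TAN = protein * 0.092 = 45.662 * 0.092 = 4.200904 kg/day

4.200904 kg/day


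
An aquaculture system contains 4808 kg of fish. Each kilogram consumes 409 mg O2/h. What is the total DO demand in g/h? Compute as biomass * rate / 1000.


Total O2 consumption (mg/h) = 4808 kg * 409 mg/(kg*h) = 1966472 mg/h
Convert to g/h: 1966472 / 1000 = 1966.472 g/h

1966.472 g/h


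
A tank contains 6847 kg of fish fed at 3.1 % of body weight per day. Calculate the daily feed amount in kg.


Feeding rate fraction = 3.1% / 100 = 0.031
Daily feed = 6847 kg * 0.031 = 212.257 kg/day

212.257 kg/day


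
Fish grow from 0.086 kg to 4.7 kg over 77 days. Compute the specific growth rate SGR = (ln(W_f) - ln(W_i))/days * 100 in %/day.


ln(W_f) = ln(4.7) = 1.5475625
ln(W_i) = ln(0.086) = -2.453408
ln(W_f) - ln(W_i) = 1.5475625 - -2.453408 = 4.0009705
SGR = 4.0009705 / 77 * 100 = 5.19607 %/day

5.19607 %/day


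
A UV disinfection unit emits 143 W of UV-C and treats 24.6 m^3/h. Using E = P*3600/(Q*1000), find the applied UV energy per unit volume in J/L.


Energy delivered per hour = 143 W * 3600 s = 514800 J/h
Volume treated per hour = 24.6 m^3/h * 1000 = 24600 L/h
dose = 514800 / 24600 = 20.9268 J/L

20.9268 J/L


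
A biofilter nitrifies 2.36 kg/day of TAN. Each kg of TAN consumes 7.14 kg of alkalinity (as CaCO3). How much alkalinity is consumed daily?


Alkalinity factor: 7.14 kg CaCO3 consumed per kg TAN nitrified
alk = 2.36 kg TAN * 7.14 = 16.8504 kg CaCO3/day

16.8504 kg CaCO3/day


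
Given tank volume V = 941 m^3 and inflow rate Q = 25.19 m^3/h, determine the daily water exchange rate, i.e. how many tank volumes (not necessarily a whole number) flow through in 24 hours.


Daily flow volume = 25.19 m^3/h * 24 h = 604.56 m^3/day
Exchanges = daily flow / tank volume = 604.56 / 941 = 0.642465 exchanges/day

0.642465 exchanges/day


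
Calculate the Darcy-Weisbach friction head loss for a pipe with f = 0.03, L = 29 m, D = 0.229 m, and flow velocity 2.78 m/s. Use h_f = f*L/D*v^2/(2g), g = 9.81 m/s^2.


v^2 = 2.78^2 = 7.7284 m^2/s^2
L/D = 29/0.229 = 126.63755
h_f = f*(L/D)*v^2/(2g) = 0.03 * 126.63755 * 7.7284 / 19.62 = 1.49649 m

1.49649 m


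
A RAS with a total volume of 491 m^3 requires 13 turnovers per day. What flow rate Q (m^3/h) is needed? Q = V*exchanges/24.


Daily recirculation volume = 491 m^3 * 13 = 6383 m^3/day
Flow rate Q = daily volume / 24 h = 6383 / 24 = 265.958 m^3/h

265.958 m^3/h


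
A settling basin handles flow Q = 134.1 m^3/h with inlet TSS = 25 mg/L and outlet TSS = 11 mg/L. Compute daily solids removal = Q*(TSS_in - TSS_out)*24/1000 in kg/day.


Concentration drop: TSS_in - TSS_out = 25 - 11 = 14 mg/L
Hourly solids removed = Q * dTSS = 134.1 m^3/h * 14 mg/L = 1877.4 g/h  (m^3/h * mg/L = g/h)
Daily solids removed = 1877.4 * 24 = 45057.6 g/day
Convert g to kg: 45057.6 / 1000 = 45.0576 kg/day

45.0576 kg/day


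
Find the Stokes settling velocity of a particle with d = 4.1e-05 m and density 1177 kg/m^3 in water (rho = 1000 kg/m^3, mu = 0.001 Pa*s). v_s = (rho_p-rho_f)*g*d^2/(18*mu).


Density difference: rho_p - rho_f = 1177 - 1000 = 177 kg/m^3
d^2 = (4.1e-05)^2 = 1.681e-09 m^2
Numerator = (rho_p - rho_f) * g * d^2 = 177 * 9.81 * 1.681e-09 = 2.918838e-06
Denominator = 18 * mu = 18 * 0.001 = 0.018
v_s = 2.918838e-06 / 0.018 = 1.62158e-04 m/s
Check: Re = rho_f * v_s * d / mu = 1000 * 1.62158e-04 * 4.1e-05 / 0.001 = 0.00665 < 1, so Stokes' law applies.

1.62158e-04 m/s


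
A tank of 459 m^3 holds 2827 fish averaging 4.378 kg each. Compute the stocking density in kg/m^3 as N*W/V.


Total biomass = 2827 fish * 4.378 kg = 12376.606 kg
Density = total biomass / volume = 12376.606 / 459 = 26.9643 kg/m^3

26.9643 kg/m^3


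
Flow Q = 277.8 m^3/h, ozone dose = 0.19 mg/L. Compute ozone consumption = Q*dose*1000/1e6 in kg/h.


O3 demand (mg/h) = Q * dose * 1000 = 277.8 * 0.19 * 1000 = 52782 mg/h
Convert mg to kg: 52782 / 1e6 = 0.052782 kg/h

0.052782 kg/h


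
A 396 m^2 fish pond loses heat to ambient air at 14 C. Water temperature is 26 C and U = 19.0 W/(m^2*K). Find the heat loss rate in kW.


Temperature difference dT = 26 - 14 = 12 K
Heat loss (W) = U * A * dT = 19.0 * 396 * 12 = 90288 W
Convert to kW: 90288 / 1000 = 90.288 kW

90.288 kW


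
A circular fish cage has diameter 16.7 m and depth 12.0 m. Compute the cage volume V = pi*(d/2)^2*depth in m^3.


r = d/2 = 16.7/2 = 8.35 m
Base area = pi*r^2 = pi*8.35^2 = 219.03969 m^2
Volume = 219.03969 * 12.0 = 2628.48 m^3

2628.48 m^3


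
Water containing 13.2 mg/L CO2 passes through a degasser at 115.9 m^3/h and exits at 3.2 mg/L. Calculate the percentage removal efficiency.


CO2_out / CO2_in = 3.2 / 13.2 = 0.24242424
Fraction remaining = 0.24242424
efficiency = (1 - 0.24242424) * 100 = 75.7576 %

75.7576 %


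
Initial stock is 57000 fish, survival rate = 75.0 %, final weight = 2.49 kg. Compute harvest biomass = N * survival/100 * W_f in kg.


Survivors = 57000 * 75.0/100 = 42750 fish
Harvest biomass = survivors * W_f = 42750 * 2.49 = 106447.5 kg

106447.5 kg


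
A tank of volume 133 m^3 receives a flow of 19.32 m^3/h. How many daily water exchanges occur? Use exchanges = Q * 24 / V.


Daily flow volume = 19.32 m^3/h * 24 h = 463.68 m^3/day
Exchanges = daily flow / tank volume = 463.68 / 133 = 3.48632 exchanges/day

3.48632 exchanges/day


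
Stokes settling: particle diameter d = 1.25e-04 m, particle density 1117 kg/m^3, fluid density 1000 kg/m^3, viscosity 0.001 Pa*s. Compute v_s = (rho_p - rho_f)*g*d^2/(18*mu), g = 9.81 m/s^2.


Density difference: rho_p - rho_f = 1117 - 1000 = 117 kg/m^3
d^2 = (1.25e-04)^2 = 1.5625e-08 m^2
Numerator = (rho_p - rho_f) * g * d^2 = 117 * 9.81 * 1.5625e-08 = 1.7933906e-05
Denominator = 18 * mu = 18 * 0.001 = 0.018
v_s = 1.7933906e-05 / 0.018 = 9.96328e-04 m/s
Check: Re = rho_f * v_s * d / mu = 1000 * 9.96328e-04 * 1.25e-04 / 0.001 = 0.125 < 1, so Stokes' law applies.

9.96328e-04 m/s


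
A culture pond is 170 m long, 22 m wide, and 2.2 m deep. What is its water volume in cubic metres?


Base area = L * W = 170 * 22 = 3740 m^2
Volume = area * depth = 3740 * 2.2 = 8228 m^3

8228 m^3


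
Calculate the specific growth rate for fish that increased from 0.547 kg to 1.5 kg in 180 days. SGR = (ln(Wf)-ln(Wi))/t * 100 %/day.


ln(W_f) = ln(1.5) = 0.40546511
ln(W_i) = ln(0.547) = -0.60330648
ln(W_f) - ln(W_i) = 0.40546511 - -0.60330648 = 1.0087716
SGR = 1.0087716 / 180 * 100 = 0.560429 %/day

0.560429 %/day


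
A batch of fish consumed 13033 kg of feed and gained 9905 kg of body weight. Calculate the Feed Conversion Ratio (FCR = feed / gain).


FCR = feed consumed / weight gained
FCR = 13033 kg / 9905 kg = 1.3158

1.3158


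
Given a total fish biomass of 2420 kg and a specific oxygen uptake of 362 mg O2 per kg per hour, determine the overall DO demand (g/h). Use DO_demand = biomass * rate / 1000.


Total O2 consumption (mg/h) = 2420 kg * 362 mg/(kg*h) = 876040 mg/h
Convert to g/h: 876040 / 1000 = 876.04 g/h

876.04 g/h


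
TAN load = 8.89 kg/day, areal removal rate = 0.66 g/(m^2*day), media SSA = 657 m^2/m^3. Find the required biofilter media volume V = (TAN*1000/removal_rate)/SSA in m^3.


A = 8.89*1000 / 0.66 = 13469.697 m^2
V = 13469.697 / 657 = 20.5018

20.5018 m^3


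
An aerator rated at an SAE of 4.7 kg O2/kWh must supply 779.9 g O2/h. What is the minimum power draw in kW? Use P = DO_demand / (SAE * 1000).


SAE in g O2/kWh = 4.7 * 1000 = 4700 g/kWh
P = DO_demand / SAE_g = 779.9 / 4700 = 0.165936 kW

0.165936 kW


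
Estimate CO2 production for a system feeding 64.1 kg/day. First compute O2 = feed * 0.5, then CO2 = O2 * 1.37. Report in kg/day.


O2 = 64.1 * 0.5 = 32.05
CO2 = 32.05 * 1.37 = 43.9085

43.9085 kg/day


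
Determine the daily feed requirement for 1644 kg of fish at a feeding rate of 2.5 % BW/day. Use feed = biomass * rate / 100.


Feeding rate fraction = 2.5% / 100 = 0.025
Daily feed = 1644 kg * 0.025 = 41.1 kg/day

41.1 kg/day


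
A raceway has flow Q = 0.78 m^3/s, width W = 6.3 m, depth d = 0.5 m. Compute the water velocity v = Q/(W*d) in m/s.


Cross-sectional area = W * d = 6.3 * 0.5 = 3.15 m^2
Velocity = Q / A = 0.78 / 3.15 = 0.247619 m/s

0.247619 m/s


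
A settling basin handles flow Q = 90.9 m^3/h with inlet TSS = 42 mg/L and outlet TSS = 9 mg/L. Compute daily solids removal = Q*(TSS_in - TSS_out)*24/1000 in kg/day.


Concentration drop: TSS_in - TSS_out = 42 - 9 = 33 mg/L
Hourly solids removed = Q * dTSS = 90.9 m^3/h * 33 mg/L = 2999.7 g/h  (m^3/h * mg/L = g/h)
Daily solids removed = 2999.7 * 24 = 71992.8 g/day
Convert g to kg: 71992.8 / 1000 = 71.9928 kg/day

71.9928 kg/day


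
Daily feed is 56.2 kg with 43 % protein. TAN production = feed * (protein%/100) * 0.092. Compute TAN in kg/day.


Protein in feed = 56.2 * 43/100 = 24.166 kg/day
TAN = protein * 0.092 = 24.166 * 0.092 = 2.223272 kg/day

2.223272 kg/day


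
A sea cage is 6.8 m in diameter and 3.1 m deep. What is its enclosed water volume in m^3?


r = d/2 = 6.8/2 = 3.4 m
Base area = pi*r^2 = pi*3.4^2 = 36.316811 m^2
Volume = 36.316811 * 3.1 = 112.582 m^3

112.582 m^3


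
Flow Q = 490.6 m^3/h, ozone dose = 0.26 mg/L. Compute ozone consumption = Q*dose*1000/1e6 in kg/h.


O3 demand (mg/h) = Q * dose * 1000 = 490.6 * 0.26 * 1000 = 127556 mg/h
Convert mg to kg: 127556 / 1e6 = 0.127556 kg/h

0.127556 kg/h


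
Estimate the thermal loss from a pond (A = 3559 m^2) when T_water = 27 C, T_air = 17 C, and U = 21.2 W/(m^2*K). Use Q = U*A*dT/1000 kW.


Temperature difference dT = 27 - 17 = 10 K
Heat loss (W) = U * A * dT = 21.2 * 3559 * 10 = 754508 W
Convert to kW: 754508 / 1000 = 754.508 kW

754.508 kW


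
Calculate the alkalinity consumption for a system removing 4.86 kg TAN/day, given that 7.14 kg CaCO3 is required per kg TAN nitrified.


Alkalinity factor: 7.14 kg CaCO3 consumed per kg TAN nitrified
alk = 4.86 kg TAN * 7.14 = 34.7004 kg CaCO3/day

34.7004 kg CaCO3/day


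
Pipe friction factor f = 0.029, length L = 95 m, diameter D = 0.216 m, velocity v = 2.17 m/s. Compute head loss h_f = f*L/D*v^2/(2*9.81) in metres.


v^2 = 2.17^2 = 4.7089 m^2/s^2
L/D = 95/0.216 = 439.81481
h_f = f*(L/D)*v^2/(2g) = 0.029 * 439.81481 * 4.7089 / 19.62 = 3.06118 m

3.06118 m


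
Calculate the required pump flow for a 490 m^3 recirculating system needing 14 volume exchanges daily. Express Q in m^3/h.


Daily recirculation volume = 490 m^3 * 14 = 6860 m^3/day
Flow rate Q = daily volume / 24 h = 6860 / 24 = 285.833 m^3/h

285.833 m^3/h


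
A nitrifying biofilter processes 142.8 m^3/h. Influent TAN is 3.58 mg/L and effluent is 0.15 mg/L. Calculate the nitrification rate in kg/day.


Concentration drop: TAN_in - TAN_out = 3.58 - 0.15 = 3.43 mg/L
Hourly TAN removed = Q * dTAN = 142.8 m^3/h * 3.43 mg/L = 489.804 g/h  (m^3/h * mg/L = g/h)
Daily TAN removed = 489.804 * 24 = 11755.296 g/day
Convert to kg/day: 11755.296 / 1000 = 11.755296 kg/day

11.755296 kg/day


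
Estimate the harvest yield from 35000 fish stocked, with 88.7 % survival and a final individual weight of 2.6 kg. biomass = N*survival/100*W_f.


Survivors = 35000 * 88.7/100 = 31045 fish
Harvest biomass = survivors * W_f = 31045 * 2.6 = 80717 kg

80717 kg


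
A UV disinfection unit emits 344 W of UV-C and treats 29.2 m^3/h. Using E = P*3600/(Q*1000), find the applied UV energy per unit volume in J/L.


Energy delivered per hour = 344 W * 3600 s = 1238400 J/h
Volume treated per hour = 29.2 m^3/h * 1000 = 29200 L/h
dose = 1238400 / 29200 = 42.411 J/L

42.411 J/L


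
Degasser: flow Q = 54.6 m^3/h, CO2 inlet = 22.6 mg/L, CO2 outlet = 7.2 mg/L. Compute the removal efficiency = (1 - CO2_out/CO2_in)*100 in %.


CO2_out / CO2_in = 7.2 / 22.6 = 0.31858407
Fraction remaining = 0.31858407
efficiency = (1 - 0.31858407) * 100 = 68.1416 %

68.1416 %


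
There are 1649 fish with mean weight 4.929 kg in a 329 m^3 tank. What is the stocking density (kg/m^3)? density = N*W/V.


Total biomass = 1649 fish * 4.929 kg = 8127.921 kg
Density = total biomass / volume = 8127.921 / 329 = 24.7049 kg/m^3

24.7049 kg/m^3


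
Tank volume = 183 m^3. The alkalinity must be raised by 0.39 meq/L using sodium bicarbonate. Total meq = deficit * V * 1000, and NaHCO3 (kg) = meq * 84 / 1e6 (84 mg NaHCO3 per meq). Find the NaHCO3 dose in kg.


Tank volume in L = 183 m^3 * 1000 = 183000 L
Total meq required = 0.39 meq/L * 183000 L = 71370 meq
NaHCO3 mass = 71370 meq * 84 mg/meq / 1e6 = 5.99508 kg

5.99508 kg


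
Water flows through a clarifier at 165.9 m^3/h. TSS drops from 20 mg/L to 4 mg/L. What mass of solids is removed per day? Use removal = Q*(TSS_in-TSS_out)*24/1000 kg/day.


Concentration drop: TSS_in - TSS_out = 20 - 4 = 16 mg/L
Hourly solids removed = Q * dTSS = 165.9 m^3/h * 16 mg/L = 2654.4 g/h  (m^3/h * mg/L = g/h)
Daily solids removed = 2654.4 * 24 = 63705.6 g/day
Convert g to kg: 63705.6 / 1000 = 63.7056 kg/day

63.7056 kg/day


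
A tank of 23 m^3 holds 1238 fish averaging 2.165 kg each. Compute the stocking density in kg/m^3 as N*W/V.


Total biomass = 1238 fish * 2.165 kg = 2680.27 kg
Density = total biomass / volume = 2680.27 / 23 = 116.533 kg/m^3

116.533 kg/m^3


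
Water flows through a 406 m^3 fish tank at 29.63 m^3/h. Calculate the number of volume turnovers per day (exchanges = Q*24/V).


Daily flow volume = 29.63 m^3/h * 24 h = 711.12 m^3/day
Exchanges = daily flow / tank volume = 711.12 / 406 = 1.75153 exchanges/day

1.75153 exchanges/day


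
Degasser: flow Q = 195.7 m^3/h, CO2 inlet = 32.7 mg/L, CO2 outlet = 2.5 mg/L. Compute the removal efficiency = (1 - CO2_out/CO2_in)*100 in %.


CO2_out / CO2_in = 2.5 / 32.7 = 0.076452599
Fraction remaining = 0.076452599
efficiency = (1 - 0.076452599) * 100 = 92.3547 %

92.3547 %


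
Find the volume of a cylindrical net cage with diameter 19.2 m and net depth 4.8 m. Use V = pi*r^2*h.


r = d/2 = 19.2/2 = 9.6 m
Base area = pi*r^2 = pi*9.6^2 = 289.52918 m^2
Volume = 289.52918 * 4.8 = 1389.74 m^3

1389.74 m^3


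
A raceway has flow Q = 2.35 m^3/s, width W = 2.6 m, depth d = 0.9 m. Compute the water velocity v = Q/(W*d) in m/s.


Cross-sectional area = W * d = 2.6 * 0.9 = 2.34 m^2
Velocity = Q / A = 2.35 / 2.34 = 1.00427 m/s

1.00427 m/s


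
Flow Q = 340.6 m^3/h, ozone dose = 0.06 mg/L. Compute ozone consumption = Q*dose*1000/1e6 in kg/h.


O3 demand (mg/h) = Q * dose * 1000 = 340.6 * 0.06 * 1000 = 20436 mg/h
Convert mg to kg: 20436 / 1e6 = 0.020436 kg/h

0.020436 kg/h


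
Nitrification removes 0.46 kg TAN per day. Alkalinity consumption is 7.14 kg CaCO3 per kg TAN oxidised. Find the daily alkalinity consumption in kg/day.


Alkalinity factor: 7.14 kg CaCO3 consumed per kg TAN nitrified
alk = 0.46 kg TAN * 7.14 = 3.2844 kg CaCO3/day

3.2844 kg CaCO3/day
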